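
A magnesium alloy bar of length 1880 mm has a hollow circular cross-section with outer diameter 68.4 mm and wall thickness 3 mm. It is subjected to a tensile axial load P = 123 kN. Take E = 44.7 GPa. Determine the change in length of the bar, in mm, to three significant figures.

8.39 mm

A = 616.4 mm².
δ_mech = NL/(AE) = 123000·1880/(616.4·44700) = 8.393 mm.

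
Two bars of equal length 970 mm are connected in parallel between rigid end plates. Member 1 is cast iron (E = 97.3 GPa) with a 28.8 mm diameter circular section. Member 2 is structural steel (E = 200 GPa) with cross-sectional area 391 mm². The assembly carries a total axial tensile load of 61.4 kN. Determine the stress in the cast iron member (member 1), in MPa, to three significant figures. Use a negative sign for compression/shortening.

42.2 MPa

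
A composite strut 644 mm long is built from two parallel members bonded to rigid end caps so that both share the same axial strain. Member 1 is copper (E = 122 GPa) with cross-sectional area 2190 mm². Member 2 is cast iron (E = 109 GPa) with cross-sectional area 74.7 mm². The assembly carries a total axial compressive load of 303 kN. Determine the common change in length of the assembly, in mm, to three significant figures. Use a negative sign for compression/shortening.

Equal strain + equilibrium ⇒ each member carries load in proportion to AE: A₁E₁ = 267200000 N, A₂E₂ = 8142000 N, ΣAE = 275300000 N.
δ = PL/ΣAE = -303000·644/275300000 = -0.7087 mm.

-0.709 mm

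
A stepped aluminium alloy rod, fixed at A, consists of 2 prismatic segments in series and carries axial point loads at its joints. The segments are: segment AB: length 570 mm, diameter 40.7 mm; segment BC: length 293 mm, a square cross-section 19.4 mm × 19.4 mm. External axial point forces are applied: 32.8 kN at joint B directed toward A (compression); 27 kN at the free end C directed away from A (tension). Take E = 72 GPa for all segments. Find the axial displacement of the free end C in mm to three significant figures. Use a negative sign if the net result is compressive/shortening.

Internal axial forces (sectioning from the free end, tension +): N_BC = 27 kN, N_AB = -5.8 kN.
A_AB = 1301 mm².
A_BC = 376.4 mm².
δ_AB = -5800·570/(1301·72000) = -0.03529 mm
δ_BC = 27000·293/(376.4·72000) = 0.2919 mm
δ = Σδ_i = 0.2566 mm.

0.257 mm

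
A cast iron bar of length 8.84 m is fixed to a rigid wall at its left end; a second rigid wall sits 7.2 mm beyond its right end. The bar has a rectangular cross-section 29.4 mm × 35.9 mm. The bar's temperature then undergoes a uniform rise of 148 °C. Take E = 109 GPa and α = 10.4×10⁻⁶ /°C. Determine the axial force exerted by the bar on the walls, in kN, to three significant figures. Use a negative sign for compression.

Free thermal expansion αLΔT = 10.4e-6 · 8840 · 148 = 13.61 mm.
The walls engage after the gap closes; constrained expansion = 13.61 − 7.2 = 6.407 mm.
The walls impose strain ε = −(6.407)/8840 = -7.2472e-04; σ = Eε = 109000 · -7.2472e-04 = -78.99 MPa.
Wall reaction R = σ·A = -78.99·1055 = -83380 N = -83.38 kN.

-83.4 kN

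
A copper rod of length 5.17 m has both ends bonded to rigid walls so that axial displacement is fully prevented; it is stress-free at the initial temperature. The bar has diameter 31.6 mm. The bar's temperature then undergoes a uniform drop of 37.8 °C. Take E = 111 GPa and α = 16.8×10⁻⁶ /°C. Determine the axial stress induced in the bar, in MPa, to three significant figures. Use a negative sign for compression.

70.5 MPa

Free thermal expansion αLΔT = 16.8e-6 · 5170 · -37.8 = -3.283 mm.
The walls impose strain ε = −(-3.283)/5170 = 6.3504e-04; σ = Eε = 111000 · 6.3504e-04 = 70.49 MPa.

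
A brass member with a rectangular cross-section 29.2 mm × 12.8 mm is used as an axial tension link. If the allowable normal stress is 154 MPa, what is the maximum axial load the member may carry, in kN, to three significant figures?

A = 373.8 mm².
P_max = σ_allow · A = 154 · 373.8 = 57560 N = 57.56 kN.

57.6 kN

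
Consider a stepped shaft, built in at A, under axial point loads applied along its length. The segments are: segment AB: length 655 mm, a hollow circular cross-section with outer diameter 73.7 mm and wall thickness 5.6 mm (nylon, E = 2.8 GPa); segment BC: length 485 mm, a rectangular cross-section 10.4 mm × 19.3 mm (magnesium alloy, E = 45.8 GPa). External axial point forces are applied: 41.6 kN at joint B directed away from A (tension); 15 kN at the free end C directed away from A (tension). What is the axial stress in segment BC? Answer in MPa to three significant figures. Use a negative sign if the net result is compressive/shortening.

74.7 MPa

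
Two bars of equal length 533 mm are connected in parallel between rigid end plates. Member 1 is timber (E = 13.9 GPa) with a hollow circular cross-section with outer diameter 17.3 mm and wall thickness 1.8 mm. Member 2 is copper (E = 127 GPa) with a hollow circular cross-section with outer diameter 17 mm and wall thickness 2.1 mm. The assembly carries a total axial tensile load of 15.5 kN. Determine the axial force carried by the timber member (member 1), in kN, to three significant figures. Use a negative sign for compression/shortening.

1.38 kN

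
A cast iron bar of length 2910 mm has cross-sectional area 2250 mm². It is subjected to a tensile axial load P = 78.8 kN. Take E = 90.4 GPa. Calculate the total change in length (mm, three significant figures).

δ_mech = NL/(AE) = 78800·2910/(2250·90400) = 1.127 mm.

1.13 mm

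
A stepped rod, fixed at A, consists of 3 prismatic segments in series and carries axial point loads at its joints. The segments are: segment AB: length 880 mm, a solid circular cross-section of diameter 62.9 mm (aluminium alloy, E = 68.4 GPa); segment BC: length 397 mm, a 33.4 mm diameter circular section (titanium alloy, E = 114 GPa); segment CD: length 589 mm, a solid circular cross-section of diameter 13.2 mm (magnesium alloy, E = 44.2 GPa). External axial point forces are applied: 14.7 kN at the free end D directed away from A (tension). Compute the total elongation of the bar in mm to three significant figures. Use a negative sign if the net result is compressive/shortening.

1.55 mm

Internal axial forces (sectioning from the free end, tension +): N_CD = 14.7 kN, N_BC = 14.7 kN, N_AB = 14.7 kN.
A_AB = 3107 mm².
A_BC = 876.2 mm².
A_CD = 136.8 mm².
δ_AB = 14700·880/(3107·68400) = 0.06086 mm
δ_BC = 14700·397/(876.2·114000) = 0.05843 mm
δ_CD = 14700·589/(136.8·44200) = 1.431 mm
δ = Σδ_i = 1.551 mm.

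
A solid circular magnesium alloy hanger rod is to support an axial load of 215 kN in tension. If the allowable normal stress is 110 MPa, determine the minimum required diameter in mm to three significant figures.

49.9 mm

Required area A ≥ P/σ_allow = 215000/110 = 1955 mm².
For a solid circular section, d ≥ √(4A/π) = 49.89 mm.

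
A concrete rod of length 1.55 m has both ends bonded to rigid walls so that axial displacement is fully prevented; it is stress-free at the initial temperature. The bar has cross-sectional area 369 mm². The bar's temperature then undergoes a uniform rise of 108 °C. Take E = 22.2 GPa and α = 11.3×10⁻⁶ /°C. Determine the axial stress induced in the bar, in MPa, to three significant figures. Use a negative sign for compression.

Free thermal expansion αLΔT = 11.3e-6 · 1550 · 108 = 1.892 mm.
The walls impose strain ε = −(1.892)/1550 = -1.2204e-03; σ = Eε = 22200 · -1.2204e-03 = -27.09 MPa.

-27.1 MPa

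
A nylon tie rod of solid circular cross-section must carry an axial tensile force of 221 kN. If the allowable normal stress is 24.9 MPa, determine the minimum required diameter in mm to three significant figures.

Required area A ≥ P/σ_allow = 221000/24.9 = 8876 mm².
For a solid circular section, d ≥ √(4A/π) = 106.3 mm.

106 mm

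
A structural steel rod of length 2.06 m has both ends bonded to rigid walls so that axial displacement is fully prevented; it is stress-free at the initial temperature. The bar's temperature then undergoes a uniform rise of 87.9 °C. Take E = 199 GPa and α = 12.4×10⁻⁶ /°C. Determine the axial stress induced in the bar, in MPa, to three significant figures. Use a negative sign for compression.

-217 MPa

Free thermal expansion αLΔT = 12.4e-6 · 2060 · 87.9 = 2.245 mm.
The walls impose strain ε = −(2.245)/2060 = -1.0900e-03; σ = Eε = 199000 · -1.0900e-03 = -216.9 MPa.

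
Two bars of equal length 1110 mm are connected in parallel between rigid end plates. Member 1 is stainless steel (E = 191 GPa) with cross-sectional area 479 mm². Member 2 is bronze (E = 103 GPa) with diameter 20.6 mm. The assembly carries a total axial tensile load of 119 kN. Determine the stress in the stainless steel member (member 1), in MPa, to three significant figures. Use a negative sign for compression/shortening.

A_2 = 333.3 mm².
Equal strain + equilibrium ⇒ each member carries load in proportion to AE: A₁E₁ = 91490000 N, A₂E₂ = 34330000 N, ΣAE = 125800000 N.
σ₁ = P·E₁/ΣAE = 119000·191000/125800000 = 180.6 MPa.

181 MPa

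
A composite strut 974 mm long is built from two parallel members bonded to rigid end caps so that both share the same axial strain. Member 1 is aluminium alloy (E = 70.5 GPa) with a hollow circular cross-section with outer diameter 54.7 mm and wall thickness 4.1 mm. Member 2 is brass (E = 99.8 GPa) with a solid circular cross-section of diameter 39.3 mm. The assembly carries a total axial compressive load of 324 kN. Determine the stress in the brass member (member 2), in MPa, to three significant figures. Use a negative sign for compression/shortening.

A_1 = 651.8 mm².
A_2 = 1213 mm².
Equal strain + equilibrium ⇒ each member carries load in proportion to AE: A₁E₁ = 45950000 N, A₂E₂ = 121100000 N, ΣAE = 167000000 N.
σ₂ = P·E₂/ΣAE = -324000·99800/167000000 = -193.6 MPa.

-194 MPa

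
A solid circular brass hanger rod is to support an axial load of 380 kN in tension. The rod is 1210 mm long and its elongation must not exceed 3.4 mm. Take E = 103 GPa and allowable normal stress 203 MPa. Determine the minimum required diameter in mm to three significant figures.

Required area A ≥ P/σ_allow = 380000/203 = 1872 mm².
For a solid circular section, d ≥ √(4A/π) = 48.82 mm.
Elongation limit: A ≥ PL/(Eδ_allow) = 380000·1210/(103000·3.4) = 1313 mm² ⇒ d ≥ 40.89 mm.
The stress limit governs.

48.8 mm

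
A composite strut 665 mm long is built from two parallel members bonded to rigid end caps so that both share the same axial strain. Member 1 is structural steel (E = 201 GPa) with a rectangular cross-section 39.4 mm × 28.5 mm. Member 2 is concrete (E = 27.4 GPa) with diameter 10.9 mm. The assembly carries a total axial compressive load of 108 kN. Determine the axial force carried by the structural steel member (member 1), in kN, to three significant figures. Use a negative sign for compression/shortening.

A_1 = 1123 mm².
A_2 = 93.31 mm².
Equal strain + equilibrium ⇒ each member carries load in proportion to AE: A₁E₁ = 225700000 N, A₂E₂ = 2557000 N, ΣAE = 228300000 N.
F₁ = P·A₁E₁/ΣAE = -108000·225700000/228300000 = -106800 N.

-107 kN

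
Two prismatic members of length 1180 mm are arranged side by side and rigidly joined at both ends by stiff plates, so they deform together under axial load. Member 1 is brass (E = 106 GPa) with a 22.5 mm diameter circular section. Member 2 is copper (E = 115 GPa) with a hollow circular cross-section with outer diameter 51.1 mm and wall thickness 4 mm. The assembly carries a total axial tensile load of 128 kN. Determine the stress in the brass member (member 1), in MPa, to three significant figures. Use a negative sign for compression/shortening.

A_1 = 397.6 mm².
A_2 = 591.9 mm².
Equal strain + equilibrium ⇒ each member carries load in proportion to AE: A₁E₁ = 42150000 N, A₂E₂ = 68070000 N, ΣAE = 110200000 N.
σ₁ = P·E₁/ΣAE = 128000·106000/110200000 = 123.1 MPa.

123 MPa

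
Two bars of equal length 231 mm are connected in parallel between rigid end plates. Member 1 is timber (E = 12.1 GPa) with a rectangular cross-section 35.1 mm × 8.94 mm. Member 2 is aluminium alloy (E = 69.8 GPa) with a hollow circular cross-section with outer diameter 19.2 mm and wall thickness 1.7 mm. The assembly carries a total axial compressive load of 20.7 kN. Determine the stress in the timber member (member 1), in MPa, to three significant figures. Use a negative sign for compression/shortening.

A_1 = 313.8 mm².
A_2 = 93.46 mm².
Equal strain + equilibrium ⇒ each member carries load in proportion to AE: A₁E₁ = 3797000 N, A₂E₂ = 6524000 N, ΣAE = 10320000 N.
σ₁ = P·E₁/ΣAE = -20700·12100/10320000 = -24.27 MPa.

-24.3 MPa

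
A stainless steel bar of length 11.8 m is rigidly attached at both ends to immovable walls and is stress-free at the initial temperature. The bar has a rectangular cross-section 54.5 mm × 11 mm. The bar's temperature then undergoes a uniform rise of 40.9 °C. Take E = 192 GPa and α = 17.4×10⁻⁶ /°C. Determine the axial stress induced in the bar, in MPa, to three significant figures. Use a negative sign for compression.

Free thermal expansion αLΔT = 17.4e-6 · 11800 · 40.9 = 8.398 mm.
The walls impose strain ε = −(8.398)/11800 = -7.1166e-04; σ = Eε = 192000 · -7.1166e-04 = -136.6 MPa.

-137 MPa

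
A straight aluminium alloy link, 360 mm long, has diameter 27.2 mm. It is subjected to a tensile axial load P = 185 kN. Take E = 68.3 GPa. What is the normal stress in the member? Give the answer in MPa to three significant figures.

A = 581.1 mm².
σ = N/A = 185000/581.1 = 318.4 MPa.

318 MPa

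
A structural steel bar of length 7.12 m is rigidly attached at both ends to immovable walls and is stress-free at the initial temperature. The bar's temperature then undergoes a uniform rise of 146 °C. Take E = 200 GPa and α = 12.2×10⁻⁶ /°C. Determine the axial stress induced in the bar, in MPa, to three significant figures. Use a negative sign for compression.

-356 MPa

Free thermal expansion αLΔT = 12.2e-6 · 7120 · 146 = 12.68 mm.
The walls impose strain ε = −(12.68)/7120 = -1.7812e-03; σ = Eε = 200000 · -1.7812e-03 = -356.2 MPa.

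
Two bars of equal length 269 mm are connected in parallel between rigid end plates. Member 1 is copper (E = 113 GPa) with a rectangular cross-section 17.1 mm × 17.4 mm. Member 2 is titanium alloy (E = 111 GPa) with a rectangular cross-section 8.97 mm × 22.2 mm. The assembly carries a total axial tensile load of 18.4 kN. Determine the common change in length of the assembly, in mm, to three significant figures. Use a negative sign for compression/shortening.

0.0888 mm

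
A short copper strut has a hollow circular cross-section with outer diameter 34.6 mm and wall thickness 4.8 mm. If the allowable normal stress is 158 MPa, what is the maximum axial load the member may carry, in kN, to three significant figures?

A = 449.4 mm².
P_max = σ_allow · A = 158 · 449.4 = 71000 N = 71 kN.

71.0 kN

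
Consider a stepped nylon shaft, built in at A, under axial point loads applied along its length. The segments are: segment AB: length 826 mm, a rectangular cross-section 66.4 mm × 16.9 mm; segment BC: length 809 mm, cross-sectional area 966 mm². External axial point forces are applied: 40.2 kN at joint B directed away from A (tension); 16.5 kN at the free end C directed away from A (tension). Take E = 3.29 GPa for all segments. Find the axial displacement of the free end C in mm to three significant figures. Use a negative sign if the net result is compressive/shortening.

16.9 mm

Internal axial forces (sectioning from the free end, tension +): N_BC = 16.5 kN, N_AB = 56.7 kN.
A_AB = 1122 mm².
δ_AB = 56700·826/(1122·3290) = 12.69 mm
δ_BC = 16500·809/(966·3290) = 4.2 mm
δ = Σδ_i = 16.89 mm.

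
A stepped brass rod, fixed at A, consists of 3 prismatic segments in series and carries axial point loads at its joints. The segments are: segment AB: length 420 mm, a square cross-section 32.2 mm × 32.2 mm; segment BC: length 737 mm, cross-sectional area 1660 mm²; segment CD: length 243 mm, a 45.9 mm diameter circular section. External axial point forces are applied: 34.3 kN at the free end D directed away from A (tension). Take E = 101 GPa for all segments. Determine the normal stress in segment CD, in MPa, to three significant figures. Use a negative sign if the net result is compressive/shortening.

20.7 MPa

Internal axial forces (sectioning from the free end, tension +): N_CD = 34.3 kN, N_BC = 34.3 kN, N_AB = 34.3 kN.
A_CD = 1655 mm².
σ_CD = N_CD/A_CD = 34300/1655 = 20.73 MPa.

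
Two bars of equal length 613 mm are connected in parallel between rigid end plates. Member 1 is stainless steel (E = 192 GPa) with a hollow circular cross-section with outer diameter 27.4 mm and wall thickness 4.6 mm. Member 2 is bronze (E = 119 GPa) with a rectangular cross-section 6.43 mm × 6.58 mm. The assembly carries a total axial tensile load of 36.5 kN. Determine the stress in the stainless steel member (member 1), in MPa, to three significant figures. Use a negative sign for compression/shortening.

103 MPa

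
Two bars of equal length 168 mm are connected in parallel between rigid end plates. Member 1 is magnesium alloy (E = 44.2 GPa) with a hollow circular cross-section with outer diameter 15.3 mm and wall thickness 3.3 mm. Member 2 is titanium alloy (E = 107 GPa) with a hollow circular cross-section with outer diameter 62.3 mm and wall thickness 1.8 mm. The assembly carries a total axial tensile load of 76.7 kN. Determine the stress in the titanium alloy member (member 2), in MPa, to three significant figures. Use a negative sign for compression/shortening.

195 MPa

A_1 = 124.4 mm².
A_2 = 342.1 mm².
Equal strain + equilibrium ⇒ each member carries load in proportion to AE: A₁E₁ = 5499000 N, A₂E₂ = 36610000 N, ΣAE = 42110000 N.
σ₂ = P·E₂/ΣAE = 76700·107000/42110000 = 194.9 MPa.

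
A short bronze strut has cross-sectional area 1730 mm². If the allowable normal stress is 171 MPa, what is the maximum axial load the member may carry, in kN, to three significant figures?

P_max = σ_allow · A = 171 · 1730 = 295800 N = 295.8 kN.

296 kN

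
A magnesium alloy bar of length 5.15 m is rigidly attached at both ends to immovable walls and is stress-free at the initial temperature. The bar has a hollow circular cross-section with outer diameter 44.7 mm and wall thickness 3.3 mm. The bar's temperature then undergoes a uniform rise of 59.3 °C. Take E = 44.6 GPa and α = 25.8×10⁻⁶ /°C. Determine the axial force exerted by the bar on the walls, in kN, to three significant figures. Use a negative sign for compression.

-29.3 kN

Free thermal expansion αLΔT = 25.8e-6 · 5150 · 59.3 = 7.879 mm.
The walls impose strain ε = −(7.879)/5150 = -1.5299e-03; σ = Eε = 44600 · -1.5299e-03 = -68.24 MPa.
Wall reaction R = σ·A = -68.24·429.2 = -29290 N = -29.29 kN.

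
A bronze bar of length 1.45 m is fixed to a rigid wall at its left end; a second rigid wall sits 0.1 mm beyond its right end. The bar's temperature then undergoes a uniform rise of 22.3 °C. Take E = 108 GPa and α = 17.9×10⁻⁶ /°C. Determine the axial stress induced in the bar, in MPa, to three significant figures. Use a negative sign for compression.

-35.7 MPa

Free thermal expansion αLΔT = 17.9e-6 · 1450 · 22.3 = 0.5788 mm.
The walls engage after the gap closes; constrained expansion = 0.5788 − 0.1 = 0.4788 mm.
The walls impose strain ε = −(0.4788)/1450 = -3.3020e-04; σ = Eε = 108000 · -3.3020e-04 = -35.66 MPa.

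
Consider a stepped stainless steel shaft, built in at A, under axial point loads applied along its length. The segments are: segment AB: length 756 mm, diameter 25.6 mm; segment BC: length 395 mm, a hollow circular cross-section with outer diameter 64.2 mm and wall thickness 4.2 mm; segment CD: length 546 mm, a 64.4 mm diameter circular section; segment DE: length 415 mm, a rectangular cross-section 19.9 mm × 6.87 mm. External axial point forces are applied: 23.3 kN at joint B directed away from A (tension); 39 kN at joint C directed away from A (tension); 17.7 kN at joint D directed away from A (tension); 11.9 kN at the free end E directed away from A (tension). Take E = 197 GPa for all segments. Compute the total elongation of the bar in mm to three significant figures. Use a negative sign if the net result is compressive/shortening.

Internal axial forces (sectioning from the free end, tension +): N_DE = 11.9 kN, N_CD = 29.6 kN, N_BC = 68.6 kN, N_AB = 91.9 kN.
A_AB = 514.7 mm².
A_BC = 791.7 mm².
A_CD = 3257 mm².
A_DE = 136.7 mm².
δ_AB = 91900·756/(514.7·197000) = 0.6852 mm
δ_BC = 68600·395/(791.7·197000) = 0.1737 mm
δ_CD = 29600·546/(3257·197000) = 0.02519 mm
δ_DE = 11900·415/(136.7·197000) = 0.1834 mm
δ = Σδ_i = 1.067 mm.

1.07 mm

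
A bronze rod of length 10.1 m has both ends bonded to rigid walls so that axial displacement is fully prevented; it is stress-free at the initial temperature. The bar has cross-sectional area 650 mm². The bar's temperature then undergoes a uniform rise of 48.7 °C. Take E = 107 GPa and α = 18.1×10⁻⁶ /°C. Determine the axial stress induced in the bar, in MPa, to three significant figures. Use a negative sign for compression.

-94.3 MPa

Free thermal expansion αLΔT = 18.1e-6 · 10100 · 48.7 = 8.903 mm.
The walls impose strain ε = −(8.903)/10100 = -8.8147e-04; σ = Eε = 107000 · -8.8147e-04 = -94.32 MPa.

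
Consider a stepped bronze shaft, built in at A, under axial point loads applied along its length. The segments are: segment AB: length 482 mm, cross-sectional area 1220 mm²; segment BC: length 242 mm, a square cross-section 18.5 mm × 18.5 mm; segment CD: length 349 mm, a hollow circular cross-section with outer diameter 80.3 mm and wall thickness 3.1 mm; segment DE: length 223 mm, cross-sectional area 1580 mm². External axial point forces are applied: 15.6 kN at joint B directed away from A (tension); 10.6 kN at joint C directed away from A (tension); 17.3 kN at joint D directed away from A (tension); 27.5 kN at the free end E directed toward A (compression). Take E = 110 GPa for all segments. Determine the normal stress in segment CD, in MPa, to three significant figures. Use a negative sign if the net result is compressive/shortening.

-13.6 MPa

Internal axial forces (sectioning from the free end, tension +): N_DE = -27.5 kN, N_CD = -10.2 kN, N_BC = 0.4 kN, N_AB = 16 kN.
A_CD = 751.8 mm².
σ_CD = N_CD/A_CD = -10200/751.8 = -13.57 MPa.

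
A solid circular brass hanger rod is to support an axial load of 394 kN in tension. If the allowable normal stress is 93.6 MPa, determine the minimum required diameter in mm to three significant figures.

Required area A ≥ P/σ_allow = 394000/93.6 = 4209 mm².
For a solid circular section, d ≥ √(4A/π) = 73.21 mm.

73.2 mm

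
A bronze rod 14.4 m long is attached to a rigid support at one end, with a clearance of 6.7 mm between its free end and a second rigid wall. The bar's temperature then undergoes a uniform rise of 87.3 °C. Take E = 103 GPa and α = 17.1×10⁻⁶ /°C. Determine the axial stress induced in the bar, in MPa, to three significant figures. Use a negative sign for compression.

Free thermal expansion αLΔT = 17.1e-6 · 14400 · 87.3 = 21.5 mm.
The walls engage after the gap closes; constrained expansion = 21.5 − 6.7 = 14.8 mm.
The walls impose strain ε = −(14.8)/14400 = -1.0276e-03; σ = Eε = 103000 · -1.0276e-03 = -105.8 MPa.

-106 MPa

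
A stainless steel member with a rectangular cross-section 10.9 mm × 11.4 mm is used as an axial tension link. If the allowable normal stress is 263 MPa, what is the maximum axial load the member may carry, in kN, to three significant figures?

32.7 kN

A = 124.3 mm².
P_max = σ_allow · A = 263 · 124.3 = 32680 N = 32.68 kN.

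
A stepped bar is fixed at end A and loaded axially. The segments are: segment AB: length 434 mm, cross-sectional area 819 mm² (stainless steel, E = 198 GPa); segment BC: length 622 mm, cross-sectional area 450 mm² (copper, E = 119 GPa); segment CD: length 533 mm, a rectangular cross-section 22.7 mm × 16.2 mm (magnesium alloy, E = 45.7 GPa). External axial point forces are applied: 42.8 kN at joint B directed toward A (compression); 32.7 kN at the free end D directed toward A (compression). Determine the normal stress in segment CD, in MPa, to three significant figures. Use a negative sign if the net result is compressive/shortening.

-88.9 MPa

Internal axial forces (sectioning from the free end, tension +): N_CD = -32.7 kN, N_BC = -32.7 kN, N_AB = -75.5 kN.
A_CD = 367.7 mm².
σ_CD = N_CD/A_CD = -32700/367.7 = -88.92 MPa.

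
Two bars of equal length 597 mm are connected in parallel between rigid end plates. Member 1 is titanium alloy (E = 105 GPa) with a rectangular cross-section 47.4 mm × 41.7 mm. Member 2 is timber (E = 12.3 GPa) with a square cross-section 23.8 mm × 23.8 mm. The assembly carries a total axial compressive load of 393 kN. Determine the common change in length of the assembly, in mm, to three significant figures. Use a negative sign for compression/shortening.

A_1 = 1977 mm².
A_2 = 566.4 mm².
Equal strain + equilibrium ⇒ each member carries load in proportion to AE: A₁E₁ = 207500000 N, A₂E₂ = 6967000 N, ΣAE = 214500000 N.
δ = PL/ΣAE = -393000·597/214500000 = -1.094 mm.

-1.09 mm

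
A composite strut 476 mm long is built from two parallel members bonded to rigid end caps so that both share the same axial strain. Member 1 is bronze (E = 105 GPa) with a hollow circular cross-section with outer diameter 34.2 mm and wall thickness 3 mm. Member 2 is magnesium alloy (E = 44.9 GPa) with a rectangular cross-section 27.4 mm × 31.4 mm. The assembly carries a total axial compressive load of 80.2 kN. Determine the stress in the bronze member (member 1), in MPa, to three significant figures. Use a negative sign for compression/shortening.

A_1 = 294.1 mm².
A_2 = 860.4 mm².
Equal strain + equilibrium ⇒ each member carries load in proportion to AE: A₁E₁ = 30880000 N, A₂E₂ = 38630000 N, ΣAE = 69510000 N.
σ₁ = P·E₁/ΣAE = -80200·105000/69510000 = -121.2 MPa.

-121 MPa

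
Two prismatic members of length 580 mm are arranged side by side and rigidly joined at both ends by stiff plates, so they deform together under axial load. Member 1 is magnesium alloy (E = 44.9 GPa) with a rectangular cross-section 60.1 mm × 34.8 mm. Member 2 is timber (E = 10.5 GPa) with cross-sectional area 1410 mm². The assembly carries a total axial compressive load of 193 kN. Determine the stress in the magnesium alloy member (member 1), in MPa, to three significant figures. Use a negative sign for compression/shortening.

-79.7 MPa

A_1 = 2091 mm².
Equal strain + equilibrium ⇒ each member carries load in proportion to AE: A₁E₁ = 93910000 N, A₂E₂ = 14800000 N, ΣAE = 108700000 N.
σ₁ = P·E₁/ΣAE = -193000·44900/108700000 = -79.71 MPa.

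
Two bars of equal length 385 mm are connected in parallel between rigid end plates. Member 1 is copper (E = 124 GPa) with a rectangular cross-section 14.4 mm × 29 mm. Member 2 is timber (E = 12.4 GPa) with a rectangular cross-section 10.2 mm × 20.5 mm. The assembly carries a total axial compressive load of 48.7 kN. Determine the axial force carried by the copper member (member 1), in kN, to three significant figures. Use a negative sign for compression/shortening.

-46.4 kN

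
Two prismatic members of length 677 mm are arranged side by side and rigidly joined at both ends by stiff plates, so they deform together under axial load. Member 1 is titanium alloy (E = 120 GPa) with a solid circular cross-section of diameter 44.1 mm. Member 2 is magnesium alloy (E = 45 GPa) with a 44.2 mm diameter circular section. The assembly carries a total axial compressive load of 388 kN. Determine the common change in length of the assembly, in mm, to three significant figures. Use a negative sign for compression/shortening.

-1.04 mm

A_1 = 1527 mm².
A_2 = 1534 mm².
Equal strain + equilibrium ⇒ each member carries load in proportion to AE: A₁E₁ = 183300000 N, A₂E₂ = 69050000 N, ΣAE = 252300000 N.
δ = PL/ΣAE = -388000·677/252300000 = -1.041 mm.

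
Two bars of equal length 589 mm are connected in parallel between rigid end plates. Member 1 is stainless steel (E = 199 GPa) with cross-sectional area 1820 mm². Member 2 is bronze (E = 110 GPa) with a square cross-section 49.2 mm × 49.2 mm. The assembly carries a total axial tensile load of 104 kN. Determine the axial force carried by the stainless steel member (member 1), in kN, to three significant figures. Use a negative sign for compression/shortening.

59.9 kN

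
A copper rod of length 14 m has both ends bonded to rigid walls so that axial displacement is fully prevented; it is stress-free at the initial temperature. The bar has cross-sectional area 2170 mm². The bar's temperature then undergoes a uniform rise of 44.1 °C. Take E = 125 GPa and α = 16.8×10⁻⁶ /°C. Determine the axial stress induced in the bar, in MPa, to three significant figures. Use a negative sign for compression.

Free thermal expansion αLΔT = 16.8e-6 · 14000 · 44.1 = 10.37 mm.
The walls impose strain ε = −(10.37)/14000 = -7.4088e-04; σ = Eε = 125000 · -7.4088e-04 = -92.61 MPa.

-92.6 MPa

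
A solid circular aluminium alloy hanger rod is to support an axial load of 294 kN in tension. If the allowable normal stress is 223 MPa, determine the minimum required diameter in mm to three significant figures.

41.0 mm

Required area A ≥ P/σ_allow = 294000/223 = 1318 mm².
For a solid circular section, d ≥ √(4A/π) = 40.97 mm.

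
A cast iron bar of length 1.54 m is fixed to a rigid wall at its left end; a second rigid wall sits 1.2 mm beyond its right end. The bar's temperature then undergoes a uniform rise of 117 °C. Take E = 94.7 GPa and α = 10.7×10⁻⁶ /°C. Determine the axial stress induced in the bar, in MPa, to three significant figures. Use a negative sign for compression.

Free thermal expansion αLΔT = 10.7e-6 · 1540 · 117 = 1.928 mm.
The walls engage after the gap closes; constrained expansion = 1.928 − 1.2 = 0.7279 mm.
The walls impose strain ε = −(0.7279)/1540 = -4.7268e-04; σ = Eε = 94700 · -4.7268e-04 = -44.76 MPa.

-44.8 MPa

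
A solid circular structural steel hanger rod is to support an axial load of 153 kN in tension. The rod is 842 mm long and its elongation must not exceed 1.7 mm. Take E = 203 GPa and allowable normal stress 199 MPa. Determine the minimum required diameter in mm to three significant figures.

31.3 mm

Required area A ≥ P/σ_allow = 153000/199 = 768.8 mm².
For a solid circular section, d ≥ √(4A/π) = 31.29 mm.
Elongation limit: A ≥ PL/(Eδ_allow) = 153000·842/(203000·1.7) = 373.3 mm² ⇒ d ≥ 21.8 mm.
The stress limit governs.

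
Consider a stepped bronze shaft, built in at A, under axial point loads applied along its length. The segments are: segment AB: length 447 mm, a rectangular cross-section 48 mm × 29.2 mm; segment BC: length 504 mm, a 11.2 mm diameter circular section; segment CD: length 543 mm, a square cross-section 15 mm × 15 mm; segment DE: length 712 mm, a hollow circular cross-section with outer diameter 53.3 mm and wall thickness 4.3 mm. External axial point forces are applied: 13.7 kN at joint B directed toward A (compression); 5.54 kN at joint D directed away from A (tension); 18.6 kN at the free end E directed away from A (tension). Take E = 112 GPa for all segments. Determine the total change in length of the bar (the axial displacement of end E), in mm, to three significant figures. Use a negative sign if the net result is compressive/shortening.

1.83 mm

Internal axial forces (sectioning from the free end, tension +): N_DE = 18.6 kN, N_CD = 24.14 kN, N_BC = 24.14 kN, N_AB = 10.44 kN.
A_AB = 1402 mm².
A_BC = 98.52 mm².
A_CD = 225 mm².
A_DE = 661.9 mm².
δ_AB = 10440·447/(1402·112000) = 0.02973 mm
δ_BC = 24140·504/(98.52·112000) = 1.103 mm
δ_CD = 24140·543/(225·112000) = 0.5202 mm
δ_DE = 18600·712/(661.9·112000) = 0.1786 mm
δ = Σδ_i = 1.831 mm.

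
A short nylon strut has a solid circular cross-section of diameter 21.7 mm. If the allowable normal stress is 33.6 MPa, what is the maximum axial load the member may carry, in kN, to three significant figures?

A = 369.8 mm².
P_max = σ_allow · A = 33.6 · 369.8 = 12430 N = 12.43 kN.

12.4 kN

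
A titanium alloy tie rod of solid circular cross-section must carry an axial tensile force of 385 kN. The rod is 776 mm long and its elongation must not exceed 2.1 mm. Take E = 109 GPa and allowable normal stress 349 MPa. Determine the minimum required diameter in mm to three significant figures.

Required area A ≥ P/σ_allow = 385000/349 = 1103 mm².
For a solid circular section, d ≥ √(4A/π) = 37.48 mm.
Elongation limit: A ≥ PL/(Eδ_allow) = 385000·776/(109000·2.1) = 1305 mm² ⇒ d ≥ 40.77 mm.
The elongation limit governs.

40.8 mm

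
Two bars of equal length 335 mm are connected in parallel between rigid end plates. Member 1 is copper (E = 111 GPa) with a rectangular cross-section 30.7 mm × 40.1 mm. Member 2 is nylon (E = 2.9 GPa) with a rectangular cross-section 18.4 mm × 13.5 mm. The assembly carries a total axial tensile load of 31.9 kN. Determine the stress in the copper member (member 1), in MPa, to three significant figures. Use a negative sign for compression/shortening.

25.8 MPa

A_1 = 1231 mm².
A_2 = 248.4 mm².
Equal strain + equilibrium ⇒ each member carries load in proportion to AE: A₁E₁ = 136600000 N, A₂E₂ = 720400 N, ΣAE = 137400000 N.
σ₁ = P·E₁/ΣAE = 31900·111000/137400000 = 25.78 MPa.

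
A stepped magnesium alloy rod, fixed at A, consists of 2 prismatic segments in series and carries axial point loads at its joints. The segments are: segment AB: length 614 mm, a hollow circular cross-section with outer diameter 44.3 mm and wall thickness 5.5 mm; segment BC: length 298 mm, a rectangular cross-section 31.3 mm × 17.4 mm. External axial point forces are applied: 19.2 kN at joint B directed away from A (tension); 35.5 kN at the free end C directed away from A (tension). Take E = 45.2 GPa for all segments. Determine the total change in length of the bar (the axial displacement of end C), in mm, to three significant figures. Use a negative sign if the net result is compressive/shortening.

1.54 mm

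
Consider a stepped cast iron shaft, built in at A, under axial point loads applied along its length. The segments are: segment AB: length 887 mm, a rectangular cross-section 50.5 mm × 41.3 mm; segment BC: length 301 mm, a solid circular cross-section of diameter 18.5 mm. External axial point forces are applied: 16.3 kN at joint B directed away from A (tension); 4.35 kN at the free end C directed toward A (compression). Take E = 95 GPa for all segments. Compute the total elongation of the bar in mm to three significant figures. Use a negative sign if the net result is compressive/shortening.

Internal axial forces (sectioning from the free end, tension +): N_BC = -4.35 kN, N_AB = 11.95 kN.
A_AB = 2086 mm².
A_BC = 268.8 mm².
δ_AB = 11950·887/(2086·95000) = 0.0535 mm
δ_BC = -4350·301/(268.8·95000) = -0.05127 mm
δ = Σδ_i = 0.002222 mm.

0.00222 mm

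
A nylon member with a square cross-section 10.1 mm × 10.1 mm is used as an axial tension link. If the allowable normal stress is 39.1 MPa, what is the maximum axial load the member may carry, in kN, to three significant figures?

A = 102 mm².
P_max = σ_allow · A = 39.1 · 102 = 3989 N = 3.989 kN.

3.99 kN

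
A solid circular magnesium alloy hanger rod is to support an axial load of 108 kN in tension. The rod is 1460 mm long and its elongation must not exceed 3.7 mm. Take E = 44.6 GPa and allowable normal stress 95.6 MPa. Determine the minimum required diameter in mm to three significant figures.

Required area A ≥ P/σ_allow = 108000/95.6 = 1130 mm².
For a solid circular section, d ≥ √(4A/π) = 37.93 mm.
Elongation limit: A ≥ PL/(Eδ_allow) = 108000·1460/(44600·3.7) = 955.5 mm² ⇒ d ≥ 34.88 mm.
The stress limit governs.

37.9 mm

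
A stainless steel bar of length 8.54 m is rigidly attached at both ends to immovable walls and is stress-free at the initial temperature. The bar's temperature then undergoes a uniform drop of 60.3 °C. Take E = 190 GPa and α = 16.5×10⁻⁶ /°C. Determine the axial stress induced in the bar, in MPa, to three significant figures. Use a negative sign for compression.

Free thermal expansion αLΔT = 16.5e-6 · 8540 · -60.3 = -8.497 mm.
The walls impose strain ε = −(-8.497)/8540 = 9.9495e-04; σ = Eε = 190000 · 9.9495e-04 = 189 MPa.

189 MPa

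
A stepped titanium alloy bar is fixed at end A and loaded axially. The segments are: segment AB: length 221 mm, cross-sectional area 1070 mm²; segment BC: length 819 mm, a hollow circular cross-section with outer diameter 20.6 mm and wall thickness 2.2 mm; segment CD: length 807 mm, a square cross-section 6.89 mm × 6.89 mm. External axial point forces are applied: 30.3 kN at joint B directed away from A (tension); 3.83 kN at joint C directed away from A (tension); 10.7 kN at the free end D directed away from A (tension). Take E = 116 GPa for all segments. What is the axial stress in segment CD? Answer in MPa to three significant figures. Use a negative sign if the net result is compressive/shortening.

Internal axial forces (sectioning from the free end, tension +): N_CD = 10.7 kN, N_BC = 14.53 kN, N_AB = 44.83 kN.
A_CD = 47.47 mm².
σ_CD = N_CD/A_CD = 10700/47.47 = 225.4 MPa.

225 MPa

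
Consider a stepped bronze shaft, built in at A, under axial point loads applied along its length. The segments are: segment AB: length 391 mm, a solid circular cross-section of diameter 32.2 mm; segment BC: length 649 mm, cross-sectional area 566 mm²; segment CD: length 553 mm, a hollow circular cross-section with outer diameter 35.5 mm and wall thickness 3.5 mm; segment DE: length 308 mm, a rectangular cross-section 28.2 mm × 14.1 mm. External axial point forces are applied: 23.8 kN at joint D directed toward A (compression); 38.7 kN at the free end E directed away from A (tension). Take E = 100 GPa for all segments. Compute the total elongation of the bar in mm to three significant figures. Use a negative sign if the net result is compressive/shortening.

0.776 mm

Internal axial forces (sectioning from the free end, tension +): N_DE = 38.7 kN, N_CD = 14.9 kN, N_BC = 14.9 kN, N_AB = 14.9 kN.
A_AB = 814.3 mm².
A_CD = 351.9 mm².
A_DE = 397.6 mm².
δ_AB = 14900·391/(814.3·100000) = 0.07154 mm
δ_BC = 14900·649/(566·100000) = 0.1708 mm
δ_CD = 14900·553/(351.9·100000) = 0.2342 mm
δ_DE = 38700·308/(397.6·100000) = 0.2998 mm
δ = Σδ_i = 0.7763 mm.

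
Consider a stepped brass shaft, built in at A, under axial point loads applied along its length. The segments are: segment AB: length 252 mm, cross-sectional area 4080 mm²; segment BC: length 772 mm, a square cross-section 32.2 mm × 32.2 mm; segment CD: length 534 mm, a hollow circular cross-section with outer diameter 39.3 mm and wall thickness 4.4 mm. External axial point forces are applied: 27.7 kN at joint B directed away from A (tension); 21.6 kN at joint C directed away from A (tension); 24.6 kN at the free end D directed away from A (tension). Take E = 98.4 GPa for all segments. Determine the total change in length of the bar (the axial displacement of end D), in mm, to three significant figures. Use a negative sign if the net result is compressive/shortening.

Internal axial forces (sectioning from the free end, tension +): N_CD = 24.6 kN, N_BC = 46.2 kN, N_AB = 73.9 kN.
A_BC = 1037 mm².
A_CD = 482.4 mm².
δ_AB = 73900·252/(4080·98400) = 0.04639 mm
δ_BC = 46200·772/(1037·98400) = 0.3496 mm
δ_CD = 24600·534/(482.4·98400) = 0.2767 mm
δ = Σδ_i = 0.6727 mm.

0.673 mm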